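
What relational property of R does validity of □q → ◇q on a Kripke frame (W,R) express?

This schema is the D axiom.
It corresponds to seriality: ∀x ∃y Rxy.

Seriality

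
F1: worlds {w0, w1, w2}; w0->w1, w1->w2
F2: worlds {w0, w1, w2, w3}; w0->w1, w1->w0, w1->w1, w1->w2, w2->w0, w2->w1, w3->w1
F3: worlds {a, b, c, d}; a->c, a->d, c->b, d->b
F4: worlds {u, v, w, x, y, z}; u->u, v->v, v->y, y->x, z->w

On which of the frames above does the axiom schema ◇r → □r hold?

This is the axiom for partial functionality; its first-order frame correspondent is ∀x ∀y ∀z (Rxy ∧ Rxz → y = z).
F1: holds.
F2: fails — w1 sees both w0 and w1.
F3: fails — a sees both c and d.
F4: fails — v sees both v and y.

F1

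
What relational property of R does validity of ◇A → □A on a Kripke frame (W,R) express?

Suppose ◇A→□A is valid. Take Rxy, Rxz and set V(A)={y}. Then ◇A at x, so □A at x, so A at z, i.e. z=y.
Conversely, any frame satisfying ∀x ∀y ∀z (Rxy ∧ Rxz → y = z) validates the schema.
Frame condition: ∀x ∀y ∀z (Rxy ∧ Rxz → y = z).

Partial functionality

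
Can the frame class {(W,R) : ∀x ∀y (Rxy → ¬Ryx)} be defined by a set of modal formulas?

Modal frame validity is preserved under surjective bounded morphisms.
The 4-cycle (worlds a,b,c,d with a→b→c→d→a) is asymmetric. Mapping every world to a single reflexive point • is a surjective bounded morphism, and the reflexive point is not asymmetric (R•• but asymmetry requires ¬R••).
So no modal formula (or set of formulas) defines exactly the asymmetric frames.

Not definable by any modal formula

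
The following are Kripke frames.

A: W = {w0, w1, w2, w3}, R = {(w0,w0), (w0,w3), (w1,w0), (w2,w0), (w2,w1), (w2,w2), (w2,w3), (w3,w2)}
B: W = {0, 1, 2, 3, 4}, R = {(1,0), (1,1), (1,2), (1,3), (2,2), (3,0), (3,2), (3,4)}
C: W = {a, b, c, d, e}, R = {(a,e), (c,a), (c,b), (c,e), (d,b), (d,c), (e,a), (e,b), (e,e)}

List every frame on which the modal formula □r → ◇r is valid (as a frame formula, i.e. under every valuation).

A

The schema corresponds to seriality: ∀x ∃y Rxy.
A: satisfies the condition.
B: fails — world 0 has no successor.
C: fails — world b has no successor.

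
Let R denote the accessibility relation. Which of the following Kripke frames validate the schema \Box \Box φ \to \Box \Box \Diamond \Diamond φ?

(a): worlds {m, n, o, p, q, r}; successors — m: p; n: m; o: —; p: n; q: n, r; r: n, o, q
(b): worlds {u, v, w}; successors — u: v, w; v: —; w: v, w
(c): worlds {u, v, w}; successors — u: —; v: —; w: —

Frame correspondent (Sahlqvist): \forall x \forall z (x R^2 z \to \exists w (x R^2 w \wedge z R^2 w)) — i.e. a generalized confluence (Geach) condition.
(a): fails — mR²n but no w with mR²w and nR²w.
(b): fails — uR²v but no t with uR²t and vR²t.
(c): condition met.
Valid on: (c).

(c)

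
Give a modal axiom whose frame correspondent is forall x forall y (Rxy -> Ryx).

ψ → □◇ψ

This is symmetry; the standard corresponding axiom is B: ψ → □◇ψ.
Suppose ψ→□◇ψ is valid. Take Rxy and set V(ψ)={x}. Then ψ at x, so □◇ψ at x, so ◇ψ at y, so some z with Ryz has ψ; z=x, i.e. Ryx.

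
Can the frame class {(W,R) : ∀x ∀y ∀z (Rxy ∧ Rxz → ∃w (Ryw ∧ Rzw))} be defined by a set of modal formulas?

This is a Sahlqvist condition; the .2 axiom ◇□r → □◇r defines it.
Suppose ◇□r→□◇r is valid. Take Rxy, Rxz and set V(r)={w : Ryw}. Then □r at y so ◇□r at x, so □◇r at x, so ◇r at z, giving w with Rzw and Ryw.

Yes, by ◇□r → □◇r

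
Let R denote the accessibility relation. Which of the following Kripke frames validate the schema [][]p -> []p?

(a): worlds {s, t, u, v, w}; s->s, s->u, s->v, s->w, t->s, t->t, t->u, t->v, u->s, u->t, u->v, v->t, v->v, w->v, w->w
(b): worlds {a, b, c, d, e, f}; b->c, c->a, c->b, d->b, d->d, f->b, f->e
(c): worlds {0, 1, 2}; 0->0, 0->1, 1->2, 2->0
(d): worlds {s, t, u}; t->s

(a)

This is the axiom for density; its first-order frame correspondent is forall x forall y (Rxy -> exists z (Rxz & Rzy)).
(a): holds.
(b): fails — Rbc but no z with Rbz and Rzc.
(c): fails — R12 but no z with R1z and Rz2.
(d): fails — Rts but no z with Rtz and Rzs.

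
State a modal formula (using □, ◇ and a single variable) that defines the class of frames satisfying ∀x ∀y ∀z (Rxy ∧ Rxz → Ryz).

◇ψ → □◇ψ

This is the Euclidean property; the standard corresponding axiom is 5: ◇ψ → □◇ψ.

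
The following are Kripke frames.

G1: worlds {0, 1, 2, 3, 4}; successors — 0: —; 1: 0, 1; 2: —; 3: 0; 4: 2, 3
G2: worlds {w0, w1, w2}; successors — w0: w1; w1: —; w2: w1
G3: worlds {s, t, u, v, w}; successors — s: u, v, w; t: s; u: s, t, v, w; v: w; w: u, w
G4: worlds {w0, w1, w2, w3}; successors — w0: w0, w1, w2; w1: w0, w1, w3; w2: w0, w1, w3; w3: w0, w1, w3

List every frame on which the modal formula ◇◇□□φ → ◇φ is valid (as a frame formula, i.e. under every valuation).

G2, G4

Frame correspondent (Sahlqvist): ∀x ∀y (xR²y → ∃w (yR²w ∧ xRw)) — i.e. a generalized confluence (Geach) condition.
G1: fails — 1R²0 but no w with 0R²w and 1Rw.
G2: condition met.
G3: fails — tR²v but no w* with vR²w* and tRw*.
G4: condition met.
Valid on: G2, G4.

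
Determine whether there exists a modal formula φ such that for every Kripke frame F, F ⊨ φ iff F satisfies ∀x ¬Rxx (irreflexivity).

Modal frame validity is preserved under surjective bounded morphisms.
The 3-cycle (worlds a,b,c with a→b→c→a) is irreflexive, and the map sending every world to a single reflexive point • is a surjective bounded morphism (forth: every edge maps to (•,•); back: every world has a successor). So any modal formula valid on the 3-cycle is also valid on the reflexive point, which is not irreflexive.
Hence irreflexivity is not modally definable.

No — not modally definable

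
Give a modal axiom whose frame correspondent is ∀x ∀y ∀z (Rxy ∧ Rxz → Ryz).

A defining formula is ◇r → □◇r (the 5 axiom).

◇r → □◇r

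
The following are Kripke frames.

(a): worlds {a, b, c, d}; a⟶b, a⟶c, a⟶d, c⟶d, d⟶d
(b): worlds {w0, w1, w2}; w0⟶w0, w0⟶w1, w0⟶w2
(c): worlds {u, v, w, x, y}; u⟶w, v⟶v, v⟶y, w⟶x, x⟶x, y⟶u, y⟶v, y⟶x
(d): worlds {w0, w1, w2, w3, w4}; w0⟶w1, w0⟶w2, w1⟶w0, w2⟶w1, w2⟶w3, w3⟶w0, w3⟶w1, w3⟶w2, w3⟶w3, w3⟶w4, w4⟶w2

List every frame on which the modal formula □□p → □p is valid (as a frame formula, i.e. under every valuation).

(b)

The schema corresponds to density: ∀x ∀y (Rxy → ∃z (Rxz ∧ Rzy)).
(a): fails — Rab but no z with Raz and Rzb.
(b): holds.
(c): fails — Ruw but no z with Ruz and Rzw.
(d): fails — Rw1w0 but no z with Rw1z and Rzw0.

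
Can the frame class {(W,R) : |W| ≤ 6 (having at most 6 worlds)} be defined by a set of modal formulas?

If a class were modally definable it would be closed under disjoint unions (Goldblatt–Thomason).
Any modal formula valid on each of 7 disjoint one-world frames is valid on their disjoint union (validity is preserved under disjoint unions). Each one-world frame has |W|=1≤6, but the union has |W|=7.
Hence having at most 6 worlds is not modally definable.

No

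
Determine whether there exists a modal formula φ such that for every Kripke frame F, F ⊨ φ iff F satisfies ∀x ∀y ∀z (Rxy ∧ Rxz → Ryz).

Yes — defined by ◇q → □◇q

Yes: it is the Euclidean property, defined by the 5 schema ◇q → □◇q.
Suppose ◇q→□◇q is valid. Take Rxy, Rxz and set V(q)={y}. Then ◇q at x, so □◇q at x, so ◇q at z, so some w with Rzw has q; w=y, i.e. Rzy. By symmetry of the argument, Ryz.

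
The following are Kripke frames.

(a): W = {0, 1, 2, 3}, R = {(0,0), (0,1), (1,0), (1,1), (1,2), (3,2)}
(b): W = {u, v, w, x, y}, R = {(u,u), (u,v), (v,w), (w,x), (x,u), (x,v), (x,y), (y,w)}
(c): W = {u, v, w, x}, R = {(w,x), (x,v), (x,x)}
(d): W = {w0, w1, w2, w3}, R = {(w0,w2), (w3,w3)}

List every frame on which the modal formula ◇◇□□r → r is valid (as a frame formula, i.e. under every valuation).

This is the axiom for a generalized confluence (Geach) condition; its first-order frame correspondent is ∀x ∀y (xR²y → ∃w (yR²w ∧ x = w)).
(a): fails — 0R²2 but no w with 2R²w and 0=w.
(b): fails — uR²v but no t with vR²t and u=t.
(c): fails — wR²v but no t with vR²t and w=t.
(d): satisfies the condition.

(d)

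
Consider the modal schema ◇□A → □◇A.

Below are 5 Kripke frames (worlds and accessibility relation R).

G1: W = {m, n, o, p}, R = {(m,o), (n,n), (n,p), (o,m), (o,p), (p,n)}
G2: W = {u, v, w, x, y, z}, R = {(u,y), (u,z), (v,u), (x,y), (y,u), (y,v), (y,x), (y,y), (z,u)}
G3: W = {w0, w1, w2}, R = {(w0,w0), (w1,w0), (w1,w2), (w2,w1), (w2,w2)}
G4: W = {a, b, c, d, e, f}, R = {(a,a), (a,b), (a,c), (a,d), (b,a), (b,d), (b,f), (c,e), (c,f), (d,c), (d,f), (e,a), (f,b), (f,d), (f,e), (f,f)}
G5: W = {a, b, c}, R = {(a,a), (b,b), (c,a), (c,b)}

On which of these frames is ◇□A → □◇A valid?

This is the axiom for convergence; its first-order frame correspondent is ∀x ∀y ∀z (Rxy ∧ Rxz → ∃w (Ryw ∧ Rzw)).
G1: fails — Rom and Rop but m and p have no common successor.
G2: fails — Ryx and Ryv but x and v have no common successor.
G3: fails — Rw1w2 and Rw1w0 but w2 and w0 have no common successor.
G4: fails — Raa and Rac but a and c have no common successor.
G5: fails — Rca and Rcb but a and b have no common successor.

none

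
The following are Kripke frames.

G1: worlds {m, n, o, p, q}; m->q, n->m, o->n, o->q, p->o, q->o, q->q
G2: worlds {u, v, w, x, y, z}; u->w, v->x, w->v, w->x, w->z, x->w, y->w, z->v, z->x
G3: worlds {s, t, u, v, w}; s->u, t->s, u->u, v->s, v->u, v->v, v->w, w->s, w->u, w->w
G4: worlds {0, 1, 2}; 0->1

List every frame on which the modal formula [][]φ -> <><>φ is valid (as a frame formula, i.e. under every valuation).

This is the axiom for a generalized confluence (Geach) condition; its first-order frame correspondent is forall x exists w (x R^2 w & x R^2 w).
G1: ✓.
G2: ✓.
G3: ✓.
G4: fails — at 0 but no w with 0R²w and 0R²w.

G1, G2, G3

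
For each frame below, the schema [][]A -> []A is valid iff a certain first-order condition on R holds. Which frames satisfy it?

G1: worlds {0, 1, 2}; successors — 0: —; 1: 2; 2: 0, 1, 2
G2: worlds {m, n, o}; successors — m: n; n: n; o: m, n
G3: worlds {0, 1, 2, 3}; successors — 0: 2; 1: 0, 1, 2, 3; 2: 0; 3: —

G1

Frame correspondent (Sahlqvist): forall x forall y (Rxy -> exists z (Rxz & Rzy)) — i.e. density.
G1: condition met.
G2: fails — Rom but no z with Roz and Rzm.
G3: fails — R02 but no z with R0z and Rz2.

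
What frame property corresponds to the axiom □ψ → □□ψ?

transitivity: ∀x ∀y ∀z (Rxy ∧ Ryz → Rxz)

Suppose □ψ→□□ψ is valid. Take Rxy, Ryz and set V(ψ)={w : Rxw}. Then □ψ at x, so □□ψ at x, so □ψ at y, so ψ at z, i.e. Rxz.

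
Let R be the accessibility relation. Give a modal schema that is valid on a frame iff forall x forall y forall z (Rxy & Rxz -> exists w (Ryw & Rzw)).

◇□ψ → □◇ψ

This is convergence; the standard corresponding axiom is .2: ◇□ψ → □◇ψ.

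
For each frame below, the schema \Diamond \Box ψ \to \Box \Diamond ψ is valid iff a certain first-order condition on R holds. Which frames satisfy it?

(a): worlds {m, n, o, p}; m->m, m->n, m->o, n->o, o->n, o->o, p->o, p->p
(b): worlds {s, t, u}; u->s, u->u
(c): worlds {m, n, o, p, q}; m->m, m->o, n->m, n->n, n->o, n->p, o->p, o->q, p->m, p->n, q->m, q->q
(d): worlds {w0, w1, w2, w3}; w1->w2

(a)

This is the axiom for convergence; its first-order frame correspondent is \forall x \forall y \forall z (Rxy \wedge Rxz \to \exists w (Ryw \wedge Rzw)).
(a): condition met.
(b): fails — Rus and Rus but s and s have no common successor.
(c): fails — Rmo and Rmm but o and m have no common successor.
(d): fails — Rw1w2 and Rw1w2 but w2 and w2 have no common successor.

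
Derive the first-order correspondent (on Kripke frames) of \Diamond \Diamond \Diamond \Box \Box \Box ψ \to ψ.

This is a Sahlqvist (Geach-type) schema ◇^3□^3ψ → □^0◇^0ψ.
Minimal-valuation argument: fix x; take any y with xR^3y and any z with xR^0z. Set V(ψ) to the set of worlds R-reachable from y in exactly 3 steps. Then □^3ψ holds at y, so the antecedent holds at x; validity forces ◇^0ψ at z, giving a w with zR^0w and yR^3w.
First-order correspondent: \forall x \forall y (x R^3 y \to \exists w (y R^3 w \wedge x = w)).

\forall x \forall y (x R^3 y \to \exists w (y R^3 w \wedge x = w))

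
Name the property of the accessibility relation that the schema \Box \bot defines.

This schema is the Ver axiom.
Its frame correspondent is emptiness of R — \forall x \forall y \neg Rxy.

emptiness of R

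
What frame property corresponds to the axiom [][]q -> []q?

Suppose □□q→□q is valid. Take Rxy and set V(q)={w : xR²w}. Then □□q at x, so □q at x, so q at y, i.e. ∃z(Rxz∧Rzy).

Density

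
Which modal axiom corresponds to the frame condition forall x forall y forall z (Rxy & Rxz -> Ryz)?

This is the Euclidean property; the standard corresponding axiom is 5: ◇q → □◇q.
Suppose ◇q→□◇q is valid. Take Rxy, Rxz and set V(q)={y}. Then ◇q at x, so □◇q at x, so ◇q at z, so some w with Rzw has q; w=y, i.e. Rzy. By symmetry of the argument, Ryz.

◇q → □◇q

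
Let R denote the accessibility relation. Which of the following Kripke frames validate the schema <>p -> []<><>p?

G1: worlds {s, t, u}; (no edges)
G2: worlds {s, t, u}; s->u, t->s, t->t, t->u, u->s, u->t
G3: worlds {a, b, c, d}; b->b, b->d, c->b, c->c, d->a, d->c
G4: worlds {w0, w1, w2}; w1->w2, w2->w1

The schema corresponds to a generalized confluence (Geach) condition: forall x forall y forall z ((xRy & xRz) -> exists w (y = w & z R^2 w)).
G1: satisfies the condition.
G2: fails — tRu, tRs but no w with u=w and sR²w.
G3: fails — bRd, bRd but no w with d=w and dR²w.
G4: satisfies the condition.
Valid on: G1, G4.

G1, G4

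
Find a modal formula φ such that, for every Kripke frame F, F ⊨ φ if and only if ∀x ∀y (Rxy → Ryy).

A defining formula is □(□q → q) (the T□ axiom).
Suppose □(□q→q) is valid. Take Rxy and set V(q)={w : Ryw}. Then at y, □q holds; since □(□q→q) at x, □q→q at y, so q at y, i.e. Ryy.

□(□q → q)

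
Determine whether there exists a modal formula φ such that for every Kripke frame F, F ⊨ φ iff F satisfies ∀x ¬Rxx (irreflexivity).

Not definable by any modal formula

If a class were modally definable it would be closed under surjective bounded morphisms (Goldblatt–Thomason).
The 4-cycle (worlds s,t,u,v with s→t→u→v→s) is irreflexive, and the map sending every world to a single reflexive point • is a surjective bounded morphism (forth: every edge maps to (•,•); back: every world has a successor). So any modal formula valid on the 4-cycle is also valid on the reflexive point, which is not irreflexive.
So no modal formula (or set of formulas) defines exactly the irreflexive frames.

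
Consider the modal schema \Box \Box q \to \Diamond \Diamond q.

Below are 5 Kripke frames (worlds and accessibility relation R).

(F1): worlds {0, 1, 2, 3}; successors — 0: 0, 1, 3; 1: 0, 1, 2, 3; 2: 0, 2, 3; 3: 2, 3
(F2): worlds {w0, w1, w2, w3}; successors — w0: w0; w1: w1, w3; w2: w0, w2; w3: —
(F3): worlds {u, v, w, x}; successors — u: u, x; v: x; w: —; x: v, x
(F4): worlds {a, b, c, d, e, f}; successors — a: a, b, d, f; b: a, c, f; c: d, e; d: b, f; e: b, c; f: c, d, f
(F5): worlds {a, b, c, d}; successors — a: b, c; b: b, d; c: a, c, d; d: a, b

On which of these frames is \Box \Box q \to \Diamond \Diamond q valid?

The schema corresponds to a generalized confluence (Geach) condition: \forall x \exists w (x R^2 w \wedge x R^2 w).
(F1): condition met.
(F2): fails — at w3 but no w with w3R²w and w3R²w.
(F3): fails — at w but no t with wR²t and wR²t.
(F4): condition met.
(F5): condition met.
Valid on: (F1), (F4), (F5).

(F1), (F4), (F5)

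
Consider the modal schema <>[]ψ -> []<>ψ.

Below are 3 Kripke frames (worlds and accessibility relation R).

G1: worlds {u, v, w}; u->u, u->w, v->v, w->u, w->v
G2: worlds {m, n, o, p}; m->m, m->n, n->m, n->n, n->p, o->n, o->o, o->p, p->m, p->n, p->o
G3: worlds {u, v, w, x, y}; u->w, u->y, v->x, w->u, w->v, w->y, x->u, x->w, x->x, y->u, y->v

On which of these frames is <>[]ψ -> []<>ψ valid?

The schema corresponds to convergence: forall x forall y forall z (Rxy & Rxz -> exists w (Ryw & Rzw)).
G1: fails — Rwu and Rwv but u and v have no common successor.
G2: holds.
G3: fails — Rwu and Rwy but u and y have no common successor.
Valid on: G2.

G2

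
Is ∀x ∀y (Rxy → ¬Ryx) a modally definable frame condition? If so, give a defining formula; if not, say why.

Modal frame validity is preserved under surjective bounded morphisms.
The 5-cycle (worlds s,t,u,v,w with s→t→u→v→w→s) is asymmetric. Mapping every world to a single reflexive point • is a surjective bounded morphism, and the reflexive point is not asymmetric (R•• but asymmetry requires ¬R••).
So no modal formula (or set of formulas) defines exactly the asymmetric frames.

No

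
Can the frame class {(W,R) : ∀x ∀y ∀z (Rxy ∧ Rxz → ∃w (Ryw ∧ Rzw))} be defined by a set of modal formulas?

This is a Sahlqvist condition; the .2 axiom ◇□r → □◇r defines it.
Suppose ◇□r→□◇r is valid. Take Rxy, Rxz and set V(r)={w : Ryw}. Then □r at y so ◇□r at x, so □◇r at x, so ◇r at z, giving w with Rzw and Ryw.

Definable; ◇□r → □◇r defines it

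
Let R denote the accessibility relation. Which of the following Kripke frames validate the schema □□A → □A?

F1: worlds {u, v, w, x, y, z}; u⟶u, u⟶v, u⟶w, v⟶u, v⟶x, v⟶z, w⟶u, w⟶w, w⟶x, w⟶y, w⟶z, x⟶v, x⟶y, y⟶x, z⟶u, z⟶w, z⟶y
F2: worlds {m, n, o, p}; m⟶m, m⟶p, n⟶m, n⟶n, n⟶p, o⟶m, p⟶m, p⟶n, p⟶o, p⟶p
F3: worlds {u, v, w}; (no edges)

F2, F3

The schema corresponds to density: ∀x ∀y (Rxy → ∃z (Rxz ∧ Rzy)).
F1: fails — Ryx but no t with Ryt and Rtx.
F2: ✓.
F3: ✓.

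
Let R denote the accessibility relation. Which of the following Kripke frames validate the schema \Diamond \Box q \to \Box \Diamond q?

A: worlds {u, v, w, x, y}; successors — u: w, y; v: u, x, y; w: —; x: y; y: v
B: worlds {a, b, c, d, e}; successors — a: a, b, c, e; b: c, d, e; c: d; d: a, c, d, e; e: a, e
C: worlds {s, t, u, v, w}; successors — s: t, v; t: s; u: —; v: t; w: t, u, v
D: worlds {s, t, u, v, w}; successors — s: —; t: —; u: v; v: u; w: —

Frame correspondent (Sahlqvist): \forall x \forall y \forall z (Rxy \wedge Rxz \to \exists w (Ryw \wedge Rzw)) — i.e. convergence.
A: fails — Ruw and Ruw but w and w have no common successor.
B: fails — Rae and Rac but e and c have no common successor.
C: fails — Rsv and Rst but v and t have no common successor.
D: ✓.

D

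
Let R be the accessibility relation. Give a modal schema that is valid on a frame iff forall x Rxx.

□s → s

The condition is reflexivity. The T schema □s → s defines it.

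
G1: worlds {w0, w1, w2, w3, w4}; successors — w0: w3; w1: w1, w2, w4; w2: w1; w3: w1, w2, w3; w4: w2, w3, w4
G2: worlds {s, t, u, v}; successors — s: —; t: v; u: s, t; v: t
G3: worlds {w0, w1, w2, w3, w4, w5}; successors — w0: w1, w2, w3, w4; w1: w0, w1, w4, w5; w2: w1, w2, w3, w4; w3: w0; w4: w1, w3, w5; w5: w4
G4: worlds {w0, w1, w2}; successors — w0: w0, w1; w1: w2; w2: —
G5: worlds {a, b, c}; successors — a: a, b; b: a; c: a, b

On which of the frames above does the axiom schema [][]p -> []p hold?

The schema corresponds to density: forall x forall y (Rxy -> exists z (Rxz & Rzy)).
G1: holds.
G2: fails — Rus but no z with Ruz and Rzs.
G3: fails — Rw3w0 but no z with Rw3z and Rzw0.
G4: fails — Rw1w2 but no z with Rw1z and Rzw2.
G5: holds.

G1, G5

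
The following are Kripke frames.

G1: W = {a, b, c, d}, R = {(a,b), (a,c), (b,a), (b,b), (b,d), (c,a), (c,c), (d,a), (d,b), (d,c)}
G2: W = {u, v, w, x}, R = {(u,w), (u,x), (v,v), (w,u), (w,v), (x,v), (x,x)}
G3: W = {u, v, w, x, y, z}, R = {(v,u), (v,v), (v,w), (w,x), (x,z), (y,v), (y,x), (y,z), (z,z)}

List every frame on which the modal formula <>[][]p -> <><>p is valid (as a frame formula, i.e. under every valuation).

Frame correspondent (Sahlqvist): forall x forall y (xRy -> exists w (y R^2 w & x R^2 w)) — i.e. a generalized confluence (Geach) condition.
G1: holds.
G2: holds.
G3: fails — vRu but no t with uR²t and vR²t.

G1, G2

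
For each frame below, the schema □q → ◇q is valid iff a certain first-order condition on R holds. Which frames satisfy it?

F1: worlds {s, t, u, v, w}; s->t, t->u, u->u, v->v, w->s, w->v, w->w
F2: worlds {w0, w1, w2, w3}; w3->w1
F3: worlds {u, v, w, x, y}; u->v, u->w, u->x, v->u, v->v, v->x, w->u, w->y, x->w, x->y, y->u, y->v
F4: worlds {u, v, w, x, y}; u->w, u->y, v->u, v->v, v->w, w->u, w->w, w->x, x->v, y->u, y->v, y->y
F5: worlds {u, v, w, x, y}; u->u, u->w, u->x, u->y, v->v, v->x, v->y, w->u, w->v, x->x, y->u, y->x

F1, F3, F4, F5

This is the axiom for seriality; its first-order frame correspondent is ∀x ∃y Rxy.
F1: ✓.
F2: fails — world w0 has no successor.
F3: ✓.
F4: ✓.
F5: ✓.
Valid on: F1, F3, F4, F5.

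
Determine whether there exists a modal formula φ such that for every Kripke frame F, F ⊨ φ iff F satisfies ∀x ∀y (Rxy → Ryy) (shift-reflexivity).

Yes: it is shift-reflexivity, defined by the T□ schema □(□r → r).

Yes, by □(□r → r)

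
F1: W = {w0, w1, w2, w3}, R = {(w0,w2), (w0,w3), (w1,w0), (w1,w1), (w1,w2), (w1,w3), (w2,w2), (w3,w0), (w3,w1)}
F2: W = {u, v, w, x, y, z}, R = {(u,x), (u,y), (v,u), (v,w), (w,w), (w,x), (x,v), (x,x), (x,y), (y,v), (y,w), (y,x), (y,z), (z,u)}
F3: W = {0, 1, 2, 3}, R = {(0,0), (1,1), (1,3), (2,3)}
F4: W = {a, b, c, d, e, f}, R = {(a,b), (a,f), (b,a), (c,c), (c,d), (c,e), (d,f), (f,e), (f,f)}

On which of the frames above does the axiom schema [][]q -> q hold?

F1

This is the axiom for a generalized confluence (Geach) condition; its first-order frame correspondent is forall x exists w (x R^2 w & x = w).
F1: satisfies the condition.
F2: fails — at u but no t with uR²t and u=t.
F3: fails — at 2 but no w with 2R²w and 2=w.
F4: fails — at d but no w with dR²w and d=w.
Valid on: F1.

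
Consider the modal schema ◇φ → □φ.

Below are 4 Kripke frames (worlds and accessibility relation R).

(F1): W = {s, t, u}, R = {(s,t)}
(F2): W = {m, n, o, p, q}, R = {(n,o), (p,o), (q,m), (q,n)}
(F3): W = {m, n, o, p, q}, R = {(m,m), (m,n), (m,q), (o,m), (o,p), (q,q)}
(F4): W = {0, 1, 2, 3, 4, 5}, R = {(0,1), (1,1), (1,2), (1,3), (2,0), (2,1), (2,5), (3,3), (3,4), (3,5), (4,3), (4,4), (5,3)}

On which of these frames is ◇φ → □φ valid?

(F1)

Frame correspondent (Sahlqvist): ∀x ∀y ∀z (Rxy ∧ Rxz → y = z) — i.e. partial functionality.
(F1): satisfies the condition.
(F2): fails — q sees both m and n.
(F3): fails — m sees both m and n.
(F4): fails — 1 sees both 1 and 2.
Valid on: (F1).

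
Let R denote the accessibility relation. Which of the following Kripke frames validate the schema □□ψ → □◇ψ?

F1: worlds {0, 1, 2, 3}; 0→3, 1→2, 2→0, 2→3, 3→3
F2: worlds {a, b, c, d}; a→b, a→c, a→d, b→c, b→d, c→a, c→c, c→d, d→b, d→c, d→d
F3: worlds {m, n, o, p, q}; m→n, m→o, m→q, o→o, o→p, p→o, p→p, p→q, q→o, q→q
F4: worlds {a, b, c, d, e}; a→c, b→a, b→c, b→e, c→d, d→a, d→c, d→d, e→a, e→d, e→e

The schema corresponds to a generalized confluence (Geach) condition: ∀x ∀z (xRz → ∃w (xR²w ∧ zRw)).
F1: holds.
F2: holds.
F3: fails — mRn but no w with mR²w and nRw.
F4: holds.
Valid on: F1, F2, F4.

F1, F2, F4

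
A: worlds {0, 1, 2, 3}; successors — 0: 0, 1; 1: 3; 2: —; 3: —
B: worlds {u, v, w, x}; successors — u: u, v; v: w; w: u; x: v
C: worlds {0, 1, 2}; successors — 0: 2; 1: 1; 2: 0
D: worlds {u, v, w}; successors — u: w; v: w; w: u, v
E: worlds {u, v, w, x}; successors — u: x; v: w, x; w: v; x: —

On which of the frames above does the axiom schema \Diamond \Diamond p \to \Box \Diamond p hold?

The schema corresponds to a generalized confluence (Geach) condition: \forall x \forall y \forall z ((x R^2 y \wedge xRz) \to \exists w (y = w \wedge zRw)).
A: fails — 0R²0, 0R1 but no w with 0=w and 1Rw.
B: fails — uR²u, uRv but no t with u=t and vRt.
C: satisfies the condition.
D: satisfies the condition.
E: fails — vR²v, vRx but no t with v=t and xRt.
Valid on: C, D.

C, D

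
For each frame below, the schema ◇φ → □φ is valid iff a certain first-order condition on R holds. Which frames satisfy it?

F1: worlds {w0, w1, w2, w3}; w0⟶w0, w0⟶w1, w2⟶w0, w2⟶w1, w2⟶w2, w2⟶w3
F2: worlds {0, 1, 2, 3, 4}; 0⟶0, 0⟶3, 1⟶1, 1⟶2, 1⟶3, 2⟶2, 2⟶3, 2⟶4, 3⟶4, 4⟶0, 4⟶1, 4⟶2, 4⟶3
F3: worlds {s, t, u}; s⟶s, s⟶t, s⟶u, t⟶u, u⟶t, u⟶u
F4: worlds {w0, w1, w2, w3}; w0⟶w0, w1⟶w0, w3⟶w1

F4

Frame correspondent (Sahlqvist): ∀x ∀y ∀z (Rxy ∧ Rxz → y = z) — i.e. partial functionality.
F1: fails — w0 sees both w0 and w1.
F2: fails — 0 sees both 0 and 3.
F3: fails — s sees both s and t.
F4: ✓.
Valid on: F4.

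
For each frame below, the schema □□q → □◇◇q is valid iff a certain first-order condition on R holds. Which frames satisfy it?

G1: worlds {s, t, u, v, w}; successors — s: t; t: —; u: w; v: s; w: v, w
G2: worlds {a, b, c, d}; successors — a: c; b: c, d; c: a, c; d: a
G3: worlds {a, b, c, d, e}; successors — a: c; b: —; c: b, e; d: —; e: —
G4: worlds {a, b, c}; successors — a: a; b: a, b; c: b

G2, G4

Frame correspondent (Sahlqvist): ∀x ∀z (xRz → ∃w (xR²w ∧ zR²w)) — i.e. a generalized confluence (Geach) condition.
G1: fails — sRt but no w* with sR²w* and tR²w*.
G2: ✓.
G3: fails — aRc but no w with aR²w and cR²w.
G4: ✓.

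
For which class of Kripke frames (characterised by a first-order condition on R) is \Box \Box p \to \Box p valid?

Suppose □□p→□p is valid. Take Rxy and set V(p)={w : xR²w}. Then □□p at x, so □p at x, so p at y, i.e. ∃z(Rxz∧Rzy).

density: \forall x \forall y (Rxy \to \exists z (Rxz \wedge Rzy))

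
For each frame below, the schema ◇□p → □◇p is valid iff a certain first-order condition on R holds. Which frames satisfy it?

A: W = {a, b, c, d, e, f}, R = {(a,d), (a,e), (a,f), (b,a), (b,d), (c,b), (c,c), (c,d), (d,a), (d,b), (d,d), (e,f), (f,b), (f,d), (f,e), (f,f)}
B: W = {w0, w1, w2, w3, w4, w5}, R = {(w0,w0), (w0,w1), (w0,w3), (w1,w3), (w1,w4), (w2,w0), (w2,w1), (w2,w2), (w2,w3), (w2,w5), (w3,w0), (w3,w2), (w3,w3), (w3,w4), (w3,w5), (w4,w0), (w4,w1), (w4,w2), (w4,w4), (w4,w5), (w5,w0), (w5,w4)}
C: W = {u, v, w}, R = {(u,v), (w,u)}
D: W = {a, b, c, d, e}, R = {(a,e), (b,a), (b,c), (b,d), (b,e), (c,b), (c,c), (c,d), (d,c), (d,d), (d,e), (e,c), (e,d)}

B

This is the axiom for convergence; its first-order frame correspondent is ∀x ∀y ∀z (Rxy ∧ Rxz → ∃w (Ryw ∧ Rzw)).
A: fails — Rae and Rad but e and d have no common successor.
B: satisfies the condition.
C: fails — Ruv and Ruv but v and v have no common successor.
D: fails — Rbc and Rba but c and a have no common successor.
Valid on: B.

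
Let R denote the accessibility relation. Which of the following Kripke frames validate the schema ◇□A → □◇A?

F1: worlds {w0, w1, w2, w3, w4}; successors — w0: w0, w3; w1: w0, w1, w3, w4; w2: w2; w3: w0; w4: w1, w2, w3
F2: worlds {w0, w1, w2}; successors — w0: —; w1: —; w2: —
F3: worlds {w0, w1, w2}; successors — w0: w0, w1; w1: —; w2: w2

The schema corresponds to convergence: ∀x ∀y ∀z (Rxy ∧ Rxz → ∃w (Ryw ∧ Rzw)).
F1: fails — Rw1w3 and Rw1w4 but w3 and w4 have no common successor.
F2: holds.
F3: fails — Rw0w1 and Rw0w1 but w1 and w1 have no common successor.
Valid on: F2.

F2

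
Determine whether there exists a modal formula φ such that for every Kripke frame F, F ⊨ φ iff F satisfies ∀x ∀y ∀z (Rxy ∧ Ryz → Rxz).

Yes: it is transitivity, defined by the 4 schema □q → □□q.
Suppose □q→□□q is valid. Take Rxy, Ryz and set V(q)={w : Rxw}. Then □q at x, so □□q at x, so □q at y, so q at z, i.e. Rxz.

Yes, by □q → □□q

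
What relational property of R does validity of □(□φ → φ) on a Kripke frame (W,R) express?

Suppose □(□φ→φ) is valid. Take Rxy and set V(φ)={w : Ryw}. Then at y, □φ holds; since □(□φ→φ) at x, □φ→φ at y, so φ at y, i.e. Ryy.

shift-reflexivity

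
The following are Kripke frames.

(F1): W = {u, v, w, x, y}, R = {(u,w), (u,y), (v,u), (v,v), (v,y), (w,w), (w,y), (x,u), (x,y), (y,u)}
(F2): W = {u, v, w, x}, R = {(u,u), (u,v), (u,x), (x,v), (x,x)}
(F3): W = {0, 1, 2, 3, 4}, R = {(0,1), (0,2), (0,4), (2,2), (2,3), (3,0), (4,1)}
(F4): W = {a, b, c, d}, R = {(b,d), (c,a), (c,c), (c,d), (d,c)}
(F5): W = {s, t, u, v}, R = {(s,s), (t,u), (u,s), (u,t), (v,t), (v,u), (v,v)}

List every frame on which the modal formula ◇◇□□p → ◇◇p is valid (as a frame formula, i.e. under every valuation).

(F1), (F5)

This is the axiom for a generalized confluence (Geach) condition; its first-order frame correspondent is ∀x ∀y (xR²y → ∃w (yR²w ∧ xR²w)).
(F1): satisfies the condition.
(F2): fails — uR²v but no t with vR²t and uR²t.
(F3): fails — 0R²1 but no w with 1R²w and 0R²w.
(F4): fails — cR²a but no w with aR²w and cR²w.
(F5): satisfies the condition.
Valid on: (F1), (F5).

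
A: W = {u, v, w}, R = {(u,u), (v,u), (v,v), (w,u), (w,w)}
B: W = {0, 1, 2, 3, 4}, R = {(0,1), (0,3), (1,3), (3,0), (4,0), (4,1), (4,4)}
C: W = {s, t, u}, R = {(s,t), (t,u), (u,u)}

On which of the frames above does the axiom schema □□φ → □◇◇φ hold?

The schema corresponds to a generalized confluence (Geach) condition: ∀x ∀z (xRz → ∃w (xR²w ∧ zR²w)).
A: holds.
B: fails — 1R3 but no w with 1R²w and 3R²w.
C: holds.

A, C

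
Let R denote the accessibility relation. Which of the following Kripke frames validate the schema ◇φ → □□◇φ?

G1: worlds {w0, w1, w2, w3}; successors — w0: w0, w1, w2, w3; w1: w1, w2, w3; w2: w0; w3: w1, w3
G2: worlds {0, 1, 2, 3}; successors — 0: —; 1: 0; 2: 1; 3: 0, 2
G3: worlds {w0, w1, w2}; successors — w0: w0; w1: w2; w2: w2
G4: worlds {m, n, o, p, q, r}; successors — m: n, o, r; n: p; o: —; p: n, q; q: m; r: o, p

G3

This is the axiom for a generalized confluence (Geach) condition; its first-order frame correspondent is ∀x ∀y ∀z ((xRy ∧ xR²z) → ∃w (y = w ∧ zRw)).
G1: fails — w0Rw0, w0R²w1 but no w with w0=w and w1Rw.
G2: fails — 2R1, 2R²0 but no w with 1=w and 0Rw.
G3: condition met.
G4: fails — mRn, mR²o but no w with n=w and oRw.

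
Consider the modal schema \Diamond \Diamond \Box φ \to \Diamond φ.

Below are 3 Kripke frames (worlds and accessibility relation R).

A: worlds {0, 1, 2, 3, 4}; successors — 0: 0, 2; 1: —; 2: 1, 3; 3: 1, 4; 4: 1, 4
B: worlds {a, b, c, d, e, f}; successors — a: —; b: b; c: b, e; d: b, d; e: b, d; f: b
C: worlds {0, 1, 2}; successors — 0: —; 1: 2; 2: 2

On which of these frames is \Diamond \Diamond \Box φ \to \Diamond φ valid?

B, C

This is the axiom for a generalized confluence (Geach) condition; its first-order frame correspondent is \forall x \forall y (x R^2 y \to \exists w (yRw \wedge xRw)).
A: fails — 0R²1 but no w with 1Rw and 0Rw.
B: condition met.
C: condition met.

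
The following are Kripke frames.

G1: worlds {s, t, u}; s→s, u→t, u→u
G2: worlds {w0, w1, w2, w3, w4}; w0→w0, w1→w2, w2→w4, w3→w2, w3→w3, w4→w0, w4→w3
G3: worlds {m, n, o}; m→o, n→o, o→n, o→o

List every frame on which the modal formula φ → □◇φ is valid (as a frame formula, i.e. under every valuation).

none

The schema corresponds to symmetry: ∀x ∀y (Rxy → Ryx).
G1: fails — Rut but not Rtu.
G2: fails — Rw1w2 but not Rw2w1.
G3: fails — Rmo but not Rom.
Valid on no frame.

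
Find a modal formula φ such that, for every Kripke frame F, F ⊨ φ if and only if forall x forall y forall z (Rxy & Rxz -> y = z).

The condition is partial functionality. The CD schema ◇q → □q defines it.
Suppose ◇q→□q is valid. Take Rxy, Rxz and set V(q)={y}. Then ◇q at x, so □q at x, so q at z, i.e. z=y.

◇q → □q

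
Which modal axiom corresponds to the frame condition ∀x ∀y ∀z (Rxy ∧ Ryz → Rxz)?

This is transitivity; the standard corresponding axiom is 4: □s → □□s.
Suppose □s→□□s is valid. Take Rxy, Ryz and set V(s)={w : Rxw}. Then □s at x, so □□s at x, so □s at y, so s at z, i.e. Rxz.

□s → □□s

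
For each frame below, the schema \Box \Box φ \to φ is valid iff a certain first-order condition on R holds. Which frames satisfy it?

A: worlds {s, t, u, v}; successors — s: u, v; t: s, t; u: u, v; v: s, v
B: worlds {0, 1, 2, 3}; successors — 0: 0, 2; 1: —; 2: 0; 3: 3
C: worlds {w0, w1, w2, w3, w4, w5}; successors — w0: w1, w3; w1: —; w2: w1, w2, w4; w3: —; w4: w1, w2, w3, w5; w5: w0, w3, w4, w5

A

The schema corresponds to a generalized confluence (Geach) condition: \forall x \exists w (x R^2 w \wedge x = w).
A: ✓.
B: fails — at 1 but no w with 1R²w and 1=w.
C: fails — at w0 but no w with w0R²w and w0=w.
Valid on: A.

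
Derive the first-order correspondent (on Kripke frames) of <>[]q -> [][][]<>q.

This is a Sahlqvist (Geach-type) schema ◇^1□^1q → □^3◇^1q.
Minimal-valuation argument: fix x; take any y with xR^1y and any z with xR^3z. Set V(q) to the set of worlds R-reachable from y in exactly 1 step. Then □^1q holds at y, so the antecedent holds at x; validity forces ◇^1q at z, giving a w with zR^1w and yR^1w.
First-order correspondent: forall x forall y forall z ((xRy & x R^3 z) -> exists w (yRw & zRw)).

forall x forall y forall z ((xRy & x R^3 z) -> exists w (yRw & zRw))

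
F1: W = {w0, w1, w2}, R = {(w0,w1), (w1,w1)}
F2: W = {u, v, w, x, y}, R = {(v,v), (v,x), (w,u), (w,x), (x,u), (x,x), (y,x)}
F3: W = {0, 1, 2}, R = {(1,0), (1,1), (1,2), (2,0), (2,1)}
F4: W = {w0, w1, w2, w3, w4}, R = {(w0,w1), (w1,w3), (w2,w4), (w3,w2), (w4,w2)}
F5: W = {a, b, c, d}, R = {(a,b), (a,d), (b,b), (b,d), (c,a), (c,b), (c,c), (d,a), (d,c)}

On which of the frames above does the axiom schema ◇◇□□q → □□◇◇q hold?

The schema corresponds to a generalized confluence (Geach) condition: ∀x ∀y ∀z ((xR²y ∧ xR²z) → ∃w (yR²w ∧ zR²w)).
F1: condition met.
F2: fails — vR²u, vR²u but no t with uR²t and uR²t.
F3: fails — 1R²0, 1R²0 but no w with 0R²w and 0R²w.
F4: condition met.
F5: condition met.

F1, F4, F5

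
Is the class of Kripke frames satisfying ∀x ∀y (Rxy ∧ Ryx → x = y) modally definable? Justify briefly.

No

Any modally definable frame class is closed under surjective bounded morphisms.
The 4-cycle (worlds 0,1,2,3 with 0→1→2→3→0) is antisymmetric. Sending even-indexed worlds to • and odd-indexed worlds to ∘ is a surjective bounded morphism onto the two-world frame with •↔∘, which is not antisymmetric.
Hence antisymmetry is not modally definable.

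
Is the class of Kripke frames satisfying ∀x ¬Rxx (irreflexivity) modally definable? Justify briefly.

Not definable by any modal formula

Any modally definable frame class is closed under surjective bounded morphisms.
The 3-cycle (worlds a,b,c with a→b→c→a) is irreflexive, and the map sending every world to a single reflexive point • is a surjective bounded morphism (forth: every edge maps to (•,•); back: every world has a successor). So any modal formula valid on the 3-cycle is also valid on the reflexive point, which is not irreflexive.
So the class is not modally definable.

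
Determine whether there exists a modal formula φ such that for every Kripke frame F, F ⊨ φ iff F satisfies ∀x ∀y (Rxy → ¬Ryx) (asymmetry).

If a class were modally definable it would be closed under surjective bounded morphisms (Goldblatt–Thomason).
The 3-cycle (worlds s,t,u with s→t→u→s) is asymmetric. Mapping every world to a single reflexive point • is a surjective bounded morphism, and the reflexive point is not asymmetric (R•• but asymmetry requires ¬R••).
So no modal formula (or set of formulas) defines exactly the asymmetric frames.

Not modally definable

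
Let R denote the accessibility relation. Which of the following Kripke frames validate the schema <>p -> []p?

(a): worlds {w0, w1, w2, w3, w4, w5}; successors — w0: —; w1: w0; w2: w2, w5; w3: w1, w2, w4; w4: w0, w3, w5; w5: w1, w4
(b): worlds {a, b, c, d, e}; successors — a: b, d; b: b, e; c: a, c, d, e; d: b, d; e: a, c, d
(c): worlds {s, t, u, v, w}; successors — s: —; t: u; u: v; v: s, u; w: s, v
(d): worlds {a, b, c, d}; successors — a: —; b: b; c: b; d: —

(d)

The schema corresponds to partial functionality: forall x forall y forall z (Rxy & Rxz -> y = z).
(a): fails — w2 sees both w2 and w5.
(b): fails — a sees both b and d.
(c): fails — v sees both s and u.
(d): condition met.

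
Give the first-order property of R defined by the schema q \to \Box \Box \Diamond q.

\forall x \forall z (x R^2 z \to \exists w (x = w \wedge zRw))

This is a Sahlqvist (Geach-type) schema ◇^0□^0q → □^2◇^1q.
Minimal-valuation argument: fix x; take any y with xR^0y and any z with xR^2z. Set V(q) to the set of worlds R-reachable from y in exactly 0 steps. Then □^0q holds at y, so the antecedent holds at x; validity forces ◇^1q at z, giving a w with zR^1w and yR^0w.
First-order correspondent: \forall x \forall z (x R^2 z \to \exists w (x = w \wedge zRw)).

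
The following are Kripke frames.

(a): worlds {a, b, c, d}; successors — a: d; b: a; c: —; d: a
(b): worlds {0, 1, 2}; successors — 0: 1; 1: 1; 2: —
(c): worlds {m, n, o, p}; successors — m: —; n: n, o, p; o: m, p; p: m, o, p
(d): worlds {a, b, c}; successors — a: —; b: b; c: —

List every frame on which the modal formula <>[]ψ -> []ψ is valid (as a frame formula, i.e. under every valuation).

Frame correspondent (Sahlqvist): forall x forall y forall z (Rxy & Rxz -> Ryz) — i.e. the Euclidean property.
(a): fails — Rad and Rad but not Rdd.
(b): ✓.
(c): fails — Rno and Rnn but not Ron.
(d): ✓.
Valid on: (b), (d).

(b), (d)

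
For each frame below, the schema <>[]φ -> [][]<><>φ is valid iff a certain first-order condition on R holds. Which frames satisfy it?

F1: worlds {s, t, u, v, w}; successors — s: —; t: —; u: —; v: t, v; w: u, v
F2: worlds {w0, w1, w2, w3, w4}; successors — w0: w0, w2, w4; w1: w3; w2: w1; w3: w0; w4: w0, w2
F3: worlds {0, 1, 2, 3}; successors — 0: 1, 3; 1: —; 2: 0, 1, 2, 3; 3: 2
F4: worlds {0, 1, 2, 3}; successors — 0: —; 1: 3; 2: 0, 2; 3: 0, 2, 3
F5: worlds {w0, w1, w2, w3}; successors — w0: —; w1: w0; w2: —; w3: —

F5

The schema corresponds to a generalized confluence (Geach) condition: forall x forall y forall z ((xRy & x R^2 z) -> exists w (yRw & z R^2 w)).
F1: fails — vRt, vR²t but no w* with tRw* and tR²w*.
F2: fails — w0Rw0, w0R²w2 but no w with w0Rw and w2R²w.
F3: fails — 0R1, 0R²2 but no w with 1Rw and 2R²w.
F4: fails — 1R3, 1R²0 but no w with 3Rw and 0R²w.
F5: condition met.
Valid on: F5.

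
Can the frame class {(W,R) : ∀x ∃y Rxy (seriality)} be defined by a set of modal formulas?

This is a Sahlqvist condition; the D axiom □q → ◇q defines it.
Suppose □q→◇q is valid. At any x set V(q)=W. Then □q at x, so ◇q at x, so x has a successor.

Yes, by □q → ◇q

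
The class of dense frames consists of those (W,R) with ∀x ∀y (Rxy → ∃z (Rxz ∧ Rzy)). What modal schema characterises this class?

The condition is density. The C4 schema □□q → □q defines it.
Suppose □□q→□q is valid. Take Rxy and set V(q)={w : xR²w}. Then □□q at x, so □q at x, so q at y, i.e. ∃z(Rxz∧Rzy).

□□q → □q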